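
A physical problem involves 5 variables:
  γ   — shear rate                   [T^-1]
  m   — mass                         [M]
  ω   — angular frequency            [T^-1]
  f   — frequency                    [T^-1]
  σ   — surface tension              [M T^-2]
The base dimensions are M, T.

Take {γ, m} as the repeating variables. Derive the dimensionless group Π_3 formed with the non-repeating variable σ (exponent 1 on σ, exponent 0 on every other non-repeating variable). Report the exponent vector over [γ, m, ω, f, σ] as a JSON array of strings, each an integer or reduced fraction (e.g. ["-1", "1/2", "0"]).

Dimensional matrix (M×T by γ×m×ω×f×σ):
  M: [ 0  1  0  0  1]
  T: [-1  0 -1 -1 -2]
Echelon form has 2 nonzero rows (pivots: γ,m)
Pivot set = {γ,m}, free = {ω,f,σ}
RREF:
  r0: [   1    0    1    1    2]
  r1: [   0    1    0    0    1]
Fix exponent of σ at 1, ω at 0, f at 0; solve each RREF row for its pivot's exponent:
  r0: exp(γ) + (2)·1 = 0 ⇒ exp(γ) = -2
  r1: exp(m) + (1)·1 = 0 ⇒ exp(m) = -1
Π_3 = γ^-2 · m^-1 · σ

["-2", "-1", "0", "0", "1"]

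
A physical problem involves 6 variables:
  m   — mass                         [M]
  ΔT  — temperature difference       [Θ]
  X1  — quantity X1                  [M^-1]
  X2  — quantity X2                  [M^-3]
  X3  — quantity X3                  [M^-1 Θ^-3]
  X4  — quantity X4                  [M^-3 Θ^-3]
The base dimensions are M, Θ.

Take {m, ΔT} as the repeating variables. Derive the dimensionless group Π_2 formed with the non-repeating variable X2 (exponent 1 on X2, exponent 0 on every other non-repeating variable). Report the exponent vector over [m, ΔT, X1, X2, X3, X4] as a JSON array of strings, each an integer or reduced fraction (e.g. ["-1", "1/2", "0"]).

Write exponents as rows M,Θ / cols m,ΔT,X1,X2,X3,X4:
  M: [ 1  0 -1 -3 -1 -3]
  Θ: [ 0  1  0  0 -3 -3]
RREF → pivots at {m,ΔT} ⇒ r = 2
Repeat: m,ΔT; free: X1,X2,X3,X4
RREF:
  r0: [   1    0   -1   -3   -1   -3]
  r1: [   0    1    0    0   -3   -3]
Fix exponent of X2 at 1, X1 at 0, X3 at 0, X4 at 0; solve each RREF row for its pivot's exponent:
  r0: exp(m) + (-3)·1 = 0 ⇒ exp(m) = 3
  r1: exp(ΔT) + (0)·1 = 0 ⇒ exp(ΔT) = 0
Π_2 = m^3 · X2

["3", "0", "0", "1", "0", "0"]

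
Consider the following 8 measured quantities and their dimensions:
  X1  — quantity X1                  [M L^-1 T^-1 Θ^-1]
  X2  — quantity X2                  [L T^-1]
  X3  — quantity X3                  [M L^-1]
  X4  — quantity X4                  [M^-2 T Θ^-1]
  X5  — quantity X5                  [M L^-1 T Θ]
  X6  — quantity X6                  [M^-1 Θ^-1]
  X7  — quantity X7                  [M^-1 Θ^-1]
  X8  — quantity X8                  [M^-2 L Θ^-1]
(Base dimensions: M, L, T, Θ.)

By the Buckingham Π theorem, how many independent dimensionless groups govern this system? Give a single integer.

5

Exponent matrix [M,L,T,Θ] × [X1,X2,X3,X4,X5,X6,X7,X8]:
  M: [ 1  0  1 -2  1 -1 -1 -2]
  L: [-1  1 -1  0 -1  0  0  1]
  T: [-1 -1  0  1  1  0  0  0]
  Θ: [-1  0  0 -1  1 -1 -1 -1]
Echelon form has 3 nonzero rows (pivots: X1,X2,X3)
8 vars − rank 3 = 5 Π groups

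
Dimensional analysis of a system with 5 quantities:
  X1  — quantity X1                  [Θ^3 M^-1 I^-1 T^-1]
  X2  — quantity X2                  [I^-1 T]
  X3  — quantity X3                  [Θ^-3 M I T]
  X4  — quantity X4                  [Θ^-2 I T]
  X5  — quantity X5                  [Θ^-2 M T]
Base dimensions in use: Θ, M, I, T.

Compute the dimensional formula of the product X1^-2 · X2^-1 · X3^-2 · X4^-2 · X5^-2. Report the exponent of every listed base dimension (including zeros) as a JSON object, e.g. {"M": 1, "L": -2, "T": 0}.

Exponent matrix [Θ,M,I,T] × [X1,X2,X3,X4,X5]:
  Θ: [ 3  0 -3 -2 -2]
  M: [-1  0  1  0  1]
  I: [-1 -1  1  1  0]
  T: [-1  1  1  1  1]
  [Θ]: (-2)·3+(-1)·0+(-2)·-3+(-2)·-2+(-2)·-2 = 8
  [M]: (-2)·-1+(-1)·0+(-2)·1+(-2)·0+(-2)·1 = -2
  [I]: (-2)·-1+(-1)·-1+(-2)·1+(-2)·1+(-2)·0 = -1
  [T]: (-2)·-1+(-1)·1+(-2)·1+(-2)·1+(-2)·1 = -5
⇒ Θ^8 M^-2 I^-1 T^-5

{"Θ": 8, "M": -2, "I": -1, "T": -5}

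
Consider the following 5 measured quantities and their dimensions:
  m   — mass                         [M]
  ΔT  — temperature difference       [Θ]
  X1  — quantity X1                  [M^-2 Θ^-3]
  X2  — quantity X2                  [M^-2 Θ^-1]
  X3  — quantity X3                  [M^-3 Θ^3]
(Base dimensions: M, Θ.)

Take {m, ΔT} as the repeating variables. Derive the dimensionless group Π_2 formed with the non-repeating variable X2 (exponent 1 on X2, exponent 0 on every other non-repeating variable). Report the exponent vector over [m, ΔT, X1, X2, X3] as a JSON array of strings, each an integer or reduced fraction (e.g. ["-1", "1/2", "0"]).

Write exponents as rows M,Θ / cols m,ΔT,X1,X2,X3:
  M: [ 1  0 -2 -2 -3]
  Θ: [ 0  1 -3 -1  3]
Echelon form has 2 nonzero rows (pivots: m,ΔT)
Pivot set = {m,ΔT}, free = {X1,X2,X3}
RREF:
  r0: [   1    0   -2   -2   -3]
  r1: [   0    1   -3   -1    3]
Fix exponent of X2 at 1, X1 at 0, X3 at 0; solve each RREF row for its pivot's exponent:
  r0: exp(m) + (-2)·1 = 0 ⇒ exp(m) = 2
  r1: exp(ΔT) + (-1)·1 = 0 ⇒ exp(ΔT) = 1
Π_2 = m^2 · ΔT · X2

["2", "1", "0", "1", "0"]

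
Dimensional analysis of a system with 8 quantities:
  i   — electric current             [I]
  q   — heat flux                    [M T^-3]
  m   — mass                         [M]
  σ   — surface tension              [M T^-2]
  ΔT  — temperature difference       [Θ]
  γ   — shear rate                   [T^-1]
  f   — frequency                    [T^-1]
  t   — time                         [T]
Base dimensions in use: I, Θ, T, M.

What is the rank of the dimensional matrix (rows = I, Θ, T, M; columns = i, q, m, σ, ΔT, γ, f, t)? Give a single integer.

Dimensional matrix (I×Θ×T×M by i×q×m×σ×ΔT×γ×f×t):
  I: [ 1  0  0  0  0  0  0  0]
  Θ: [ 0  0  0  0  1  0  0  0]
  T: [ 0 -3  0 -2  0 -1 -1  1]
  M: [ 0  1  1  1  0  0  0  0]
Row reduction gives pivot columns i,q,m,ΔT; rank = 4

4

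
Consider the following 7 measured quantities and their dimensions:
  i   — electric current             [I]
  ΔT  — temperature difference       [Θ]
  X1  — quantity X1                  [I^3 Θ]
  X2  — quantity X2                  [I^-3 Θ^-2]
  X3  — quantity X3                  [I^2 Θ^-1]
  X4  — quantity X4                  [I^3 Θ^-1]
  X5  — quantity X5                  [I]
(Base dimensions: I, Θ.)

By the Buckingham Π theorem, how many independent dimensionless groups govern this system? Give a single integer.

5

Dimensional matrix (I×Θ by i×ΔT×X1×X2×X3×X4×X5):
  I: [ 1  0  3 -3  2  3  1]
  Θ: [ 0  1  1 -2 -1 -1  0]
RREF → pivots at {i,ΔT} ⇒ r = 2
7 vars − rank 2 = 5 Π groups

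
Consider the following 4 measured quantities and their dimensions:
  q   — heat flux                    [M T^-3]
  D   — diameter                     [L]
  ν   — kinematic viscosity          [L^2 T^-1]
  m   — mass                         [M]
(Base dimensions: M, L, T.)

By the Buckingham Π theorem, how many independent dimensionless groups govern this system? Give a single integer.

Write exponents as rows M,L,T / cols q,D,ν,m:
  M: [ 1  0  0  1]
  L: [ 0  1  2  0]
  T: [-3  0 -1  0]
Echelon form has 3 nonzero rows (pivots: q,D,ν)
4 vars − rank 3 = 1 Π group

1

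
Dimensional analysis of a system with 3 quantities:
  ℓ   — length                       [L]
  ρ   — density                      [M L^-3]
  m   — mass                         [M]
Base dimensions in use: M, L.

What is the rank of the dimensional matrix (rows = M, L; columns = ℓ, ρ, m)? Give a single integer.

Write exponents as rows M,L / cols ℓ,ρ,m:
  M: [ 0  1  1]
  L: [ 1 -3  0]
RREF → pivots at {ℓ,ρ} ⇒ r = 2

2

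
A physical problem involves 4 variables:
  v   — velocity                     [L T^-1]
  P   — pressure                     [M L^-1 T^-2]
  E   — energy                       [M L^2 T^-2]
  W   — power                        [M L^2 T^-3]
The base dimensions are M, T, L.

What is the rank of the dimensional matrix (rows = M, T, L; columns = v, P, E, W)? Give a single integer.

Exponent matrix [M,T,L] × [v,P,E,W]:
  M: [ 0  1  1  1]
  T: [-1 -2 -2 -3]
  L: [ 1 -1  2  2]
RREF → pivots at {v,P,E} ⇒ r = 3

3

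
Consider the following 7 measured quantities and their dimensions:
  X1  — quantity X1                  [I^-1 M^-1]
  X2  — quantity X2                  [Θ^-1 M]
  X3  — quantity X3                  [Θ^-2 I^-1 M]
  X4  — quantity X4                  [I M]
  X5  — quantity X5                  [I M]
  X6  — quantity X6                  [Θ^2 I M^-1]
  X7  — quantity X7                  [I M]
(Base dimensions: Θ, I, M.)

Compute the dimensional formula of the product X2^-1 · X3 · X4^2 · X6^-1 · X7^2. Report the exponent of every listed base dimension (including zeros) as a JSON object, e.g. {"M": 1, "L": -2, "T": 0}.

Write exponents as rows Θ,I,M / cols X1,X2,X3,X4,X5,X6,X7:
  Θ: [ 0 -1 -2  0  0  2  0]
  I: [-1  0 -1  1  1  1  1]
  M: [-1  1  1  1  1 -1  1]
  [Θ]: (-1)·-1+(1)·-2+(2)·0+(-1)·2+(2)·0 = -3
  [I]: (-1)·0+(1)·-1+(2)·1+(-1)·1+(2)·1 = 2
  [M]: (-1)·1+(1)·1+(2)·1+(-1)·-1+(2)·1 = 5
⇒ Θ^-3 I^2 M^5

{"Θ": -3, "I": 2, "M": 5}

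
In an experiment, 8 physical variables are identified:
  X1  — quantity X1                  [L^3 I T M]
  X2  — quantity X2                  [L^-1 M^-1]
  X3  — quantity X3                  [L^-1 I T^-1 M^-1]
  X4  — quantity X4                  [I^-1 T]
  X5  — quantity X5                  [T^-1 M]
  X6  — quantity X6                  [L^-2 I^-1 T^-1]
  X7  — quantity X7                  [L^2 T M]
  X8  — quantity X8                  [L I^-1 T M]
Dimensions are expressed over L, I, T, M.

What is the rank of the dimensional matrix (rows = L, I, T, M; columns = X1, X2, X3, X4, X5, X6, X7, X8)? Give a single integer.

Write exponents as rows L,I,T,M / cols X1,X2,X3,X4,X5,X6,X7,X8:
  L: [ 3 -1 -1  0  0 -2  2  1]
  I: [ 1  0  1 -1  0 -1  0 -1]
  T: [ 1  0 -1  1 -1 -1  1  1]
  M: [ 1 -1 -1  0  1  0  1  1]
Echelon form has 3 nonzero rows (pivots: X1,X2,X3)

3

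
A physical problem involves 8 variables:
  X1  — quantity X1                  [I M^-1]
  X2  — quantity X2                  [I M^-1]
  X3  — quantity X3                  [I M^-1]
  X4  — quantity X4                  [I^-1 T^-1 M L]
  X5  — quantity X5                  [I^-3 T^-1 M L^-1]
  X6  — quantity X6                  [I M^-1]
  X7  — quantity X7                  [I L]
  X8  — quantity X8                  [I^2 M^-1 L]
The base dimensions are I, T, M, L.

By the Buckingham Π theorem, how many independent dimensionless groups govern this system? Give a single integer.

5

Dimensional matrix (I×T×M×L by X1×X2×X3×X4×X5×X6×X7×X8):
  I: [ 1  1  1 -1 -3  1  1  2]
  T: [ 0  0  0 -1 -1  0  0  0]
  M: [-1 -1 -1  1  1 -1  0 -1]
  L: [ 0  0  0  1 -1  0  1  1]
Echelon form has 3 nonzero rows (pivots: X1,X4,X5)
Π count = n − r = 8 − 3 = 5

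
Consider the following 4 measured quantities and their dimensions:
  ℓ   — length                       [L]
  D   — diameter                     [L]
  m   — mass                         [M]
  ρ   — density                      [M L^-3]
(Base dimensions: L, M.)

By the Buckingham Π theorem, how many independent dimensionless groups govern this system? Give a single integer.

Dimensional matrix (L×M by ℓ×D×m×ρ):
  L: [ 1  1  0 -3]
  M: [ 0  0  1  1]
Echelon form has 2 nonzero rows (pivots: ℓ,m)
4 vars − rank 2 = 2 Π groups

2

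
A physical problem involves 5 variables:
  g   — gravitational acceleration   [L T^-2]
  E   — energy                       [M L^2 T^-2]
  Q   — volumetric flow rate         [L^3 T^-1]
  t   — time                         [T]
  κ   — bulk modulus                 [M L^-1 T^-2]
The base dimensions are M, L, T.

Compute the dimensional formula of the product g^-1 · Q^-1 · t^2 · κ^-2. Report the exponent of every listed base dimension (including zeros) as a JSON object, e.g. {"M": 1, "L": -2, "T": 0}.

Dimensional matrix (M×L×T by g×E×Q×t×κ):
  M: [ 0  1  0  0  1]
  L: [ 1  2  3  0 -1]
  T: [-2 -2 -1  1 -2]
  [M]: (-1)·0+(-1)·0+(2)·0+(-2)·1 = -2
  [L]: (-1)·1+(-1)·3+(2)·0+(-2)·-1 = -2
  [T]: (-1)·-2+(-1)·-1+(2)·1+(-2)·-2 = 9
⇒ M^-2 L^-2 T^9

{"M": -2, "L": -2, "T": 9}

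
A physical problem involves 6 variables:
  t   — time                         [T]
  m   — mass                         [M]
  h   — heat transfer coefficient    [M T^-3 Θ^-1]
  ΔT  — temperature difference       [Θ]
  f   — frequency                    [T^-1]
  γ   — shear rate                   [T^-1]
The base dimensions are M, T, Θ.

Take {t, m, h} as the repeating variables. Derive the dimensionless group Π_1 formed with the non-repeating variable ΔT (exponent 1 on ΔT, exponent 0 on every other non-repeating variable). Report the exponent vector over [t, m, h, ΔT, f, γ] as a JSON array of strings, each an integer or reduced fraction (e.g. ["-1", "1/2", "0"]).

["3", "-1", "1", "1", "0", "0"]

Write exponents as rows M,T,Θ / cols t,m,h,ΔT,f,γ:
  M: [ 0  1  1  0  0  0]
  T: [ 1  0 -3  0 -1 -1]
  Θ: [ 0  0 -1  1  0  0]
RREF → pivots at {t,m,h} ⇒ r = 3
Repeat: t,m,h; free: ΔT,f,γ
RREF:
  r0: [   1    0    0   -3   -1   -1]
  r1: [   0    1    0    1    0    0]
  r2: [   0    0    1   -1    0    0]
Fix exponent of ΔT at 1, f at 0, γ at 0; solve each RREF row for its pivot's exponent:
  r0: exp(t) + (-3)·1 = 0 ⇒ exp(t) = 3
  r1: exp(m) + (1)·1 = 0 ⇒ exp(m) = -1
  r2: exp(h) + (-1)·1 = 0 ⇒ exp(h) = 1
Π_1 = t^3 · m^-1 · h · ΔT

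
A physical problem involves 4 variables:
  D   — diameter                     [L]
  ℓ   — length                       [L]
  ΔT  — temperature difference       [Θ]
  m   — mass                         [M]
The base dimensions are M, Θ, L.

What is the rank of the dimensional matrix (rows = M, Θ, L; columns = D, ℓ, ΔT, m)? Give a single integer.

Exponent matrix [M,Θ,L] × [D,ℓ,ΔT,m]:
  M: [ 0  0  0  1]
  Θ: [ 0  0  1  0]
  L: [ 1  1  0  0]
Row reduction gives pivot columns D,ΔT,m; rank = 3

3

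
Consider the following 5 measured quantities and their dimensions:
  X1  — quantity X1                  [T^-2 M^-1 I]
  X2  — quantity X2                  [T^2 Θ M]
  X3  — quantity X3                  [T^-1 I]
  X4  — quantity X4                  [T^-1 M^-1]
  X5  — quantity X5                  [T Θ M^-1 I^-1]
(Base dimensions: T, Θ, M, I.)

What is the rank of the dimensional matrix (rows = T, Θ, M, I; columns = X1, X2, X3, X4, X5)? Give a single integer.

Dimensional matrix (T×Θ×M×I by X1×X2×X3×X4×X5):
  T: [-2  2 -1 -1  1]
  Θ: [ 0  1  0  0  1]
  M: [-1  1  0 -1 -1]
  I: [ 1  0  1  0 -1]
Row reduction gives pivot columns X1,X2,X3; rank = 3

3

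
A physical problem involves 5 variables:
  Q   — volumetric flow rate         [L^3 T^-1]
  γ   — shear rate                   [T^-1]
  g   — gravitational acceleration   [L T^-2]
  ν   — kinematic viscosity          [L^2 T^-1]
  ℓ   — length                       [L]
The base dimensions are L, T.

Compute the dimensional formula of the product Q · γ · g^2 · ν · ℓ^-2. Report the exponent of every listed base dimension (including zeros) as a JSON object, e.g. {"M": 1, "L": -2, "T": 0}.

Write exponents as rows L,T / cols Q,γ,g,ν,ℓ:
  L: [ 3  0  1  2  1]
  T: [-1 -1 -2 -1  0]
  [L]: (1)·3+(1)·0+(2)·1+(1)·2+(-2)·1 = 5
  [T]: (1)·-1+(1)·-1+(2)·-2+(1)·-1+(-2)·0 = -7
⇒ L^5 T^-7

{"L": 5, "T": -7}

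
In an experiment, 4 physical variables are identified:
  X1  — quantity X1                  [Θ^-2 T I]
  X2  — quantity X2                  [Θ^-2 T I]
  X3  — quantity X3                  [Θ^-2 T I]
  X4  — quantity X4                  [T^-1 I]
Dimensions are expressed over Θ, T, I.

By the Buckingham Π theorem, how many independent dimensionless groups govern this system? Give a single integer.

Write exponents as rows Θ,T,I / cols X1,X2,X3,X4:
  Θ: [-2 -2 -2  0]
  T: [ 1  1  1 -1]
  I: [ 1  1  1  1]
Echelon form has 2 nonzero rows (pivots: X1,X4)
n=4, r=2 ⇒ 2 dimensionless groups

2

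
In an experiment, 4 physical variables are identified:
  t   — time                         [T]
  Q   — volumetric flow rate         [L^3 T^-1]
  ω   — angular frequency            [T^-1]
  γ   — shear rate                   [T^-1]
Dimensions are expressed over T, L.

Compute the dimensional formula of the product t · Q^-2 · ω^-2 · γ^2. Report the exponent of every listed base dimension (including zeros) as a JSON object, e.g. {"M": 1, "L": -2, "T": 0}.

Dimensional matrix (T×L by t×Q×ω×γ):
  T: [ 1 -1 -1 -1]
  L: [ 0  3  0  0]
  [T]: (1)·1+(-2)·-1+(-2)·-1+(2)·-1 = 3
  [L]: (1)·0+(-2)·3+(-2)·0+(2)·0 = -6
⇒ T^3 L^-6

{"T": 3, "L": -6}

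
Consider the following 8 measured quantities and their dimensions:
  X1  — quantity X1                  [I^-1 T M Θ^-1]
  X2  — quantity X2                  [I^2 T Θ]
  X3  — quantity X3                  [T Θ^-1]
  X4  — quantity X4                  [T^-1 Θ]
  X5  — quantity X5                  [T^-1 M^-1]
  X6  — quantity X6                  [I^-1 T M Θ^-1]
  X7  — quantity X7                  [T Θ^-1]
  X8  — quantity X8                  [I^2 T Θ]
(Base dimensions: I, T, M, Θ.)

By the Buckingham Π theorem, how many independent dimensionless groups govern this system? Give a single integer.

5

Exponent matrix [I,T,M,Θ] × [X1,X2,X3,X4,X5,X6,X7,X8]:
  I: [-1  2  0  0  0 -1  0  2]
  T: [ 1  1  1 -1 -1  1  1  1]
  M: [ 1  0  0  0 -1  1  0  0]
  Θ: [-1  1 -1  1  0 -1 -1  1]
Echelon form has 3 nonzero rows (pivots: X1,X2,X3)
Π count = n − r = 8 − 3 = 5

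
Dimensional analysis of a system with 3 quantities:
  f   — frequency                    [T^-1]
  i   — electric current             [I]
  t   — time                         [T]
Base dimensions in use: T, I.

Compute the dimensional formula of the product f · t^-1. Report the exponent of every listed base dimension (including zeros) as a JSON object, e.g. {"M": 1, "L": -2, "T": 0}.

Write exponents as rows T,I / cols f,i,t:
  T: [-1  0  1]
  I: [ 0  1  0]
  [T]: (1)·-1+(-1)·1 = -2
  [I]: (1)·0+(-1)·0 = 0
⇒ T^-2

{"T": -2, "I": 0}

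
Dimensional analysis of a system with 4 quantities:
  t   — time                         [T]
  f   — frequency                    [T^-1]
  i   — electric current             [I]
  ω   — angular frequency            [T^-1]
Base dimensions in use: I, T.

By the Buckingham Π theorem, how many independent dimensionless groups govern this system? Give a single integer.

Exponent matrix [I,T] × [t,f,i,ω]:
  I: [ 0  0  1  0]
  T: [ 1 -1  0 -1]
RREF → pivots at {t,i} ⇒ r = 2
4 vars − rank 2 = 2 Π groups

2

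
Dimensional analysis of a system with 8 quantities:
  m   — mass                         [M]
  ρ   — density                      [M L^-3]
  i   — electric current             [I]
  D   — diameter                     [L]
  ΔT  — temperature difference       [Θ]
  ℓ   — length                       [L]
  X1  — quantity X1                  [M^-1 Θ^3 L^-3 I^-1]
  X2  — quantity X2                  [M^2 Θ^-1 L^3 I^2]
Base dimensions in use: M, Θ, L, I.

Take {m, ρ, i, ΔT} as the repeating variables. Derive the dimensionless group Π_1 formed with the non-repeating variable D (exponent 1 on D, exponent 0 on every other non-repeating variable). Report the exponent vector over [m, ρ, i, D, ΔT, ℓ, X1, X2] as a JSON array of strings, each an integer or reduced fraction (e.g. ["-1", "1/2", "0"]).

Write exponents as rows M,Θ,L,I / cols m,ρ,i,D,ΔT,ℓ,X1,X2:
  M: [ 1  1  0  0  0  0 -1  2]
  Θ: [ 0  0  0  0  1  0  3 -1]
  L: [ 0 -3  0  1  0  1 -3  3]
  I: [ 0  0  1  0  0  0 -1  2]
RREF → pivots at {m,ρ,i,ΔT} ⇒ r = 4
Repeat: m,ρ,i,ΔT; free: D,ℓ,X1,X2
RREF:
  r0: [   1    0    0  1/3    0  1/3   -2    3]
  r1: [   0    1    0 -1/3    0 -1/3    1   -1]
  r2: [   0    0    1    0    0    0   -1    2]
  r3: [   0    0    0    0    1    0    3   -1]
Fix exponent of D at 1, ℓ at 0, X1 at 0, X2 at 0; solve each RREF row for its pivot's exponent:
  r0: exp(m) + (1/3)·1 = 0 ⇒ exp(m) = -1/3
  r1: exp(ρ) + (-1/3)·1 = 0 ⇒ exp(ρ) = 1/3
  r2: exp(i) + (0)·1 = 0 ⇒ exp(i) = 0
  r3: exp(ΔT) + (0)·1 = 0 ⇒ exp(ΔT) = 0
Π_1 = m^(-1/3) · ρ^(1/3) · D

["-1/3", "1/3", "0", "1", "0", "0", "0", "0"]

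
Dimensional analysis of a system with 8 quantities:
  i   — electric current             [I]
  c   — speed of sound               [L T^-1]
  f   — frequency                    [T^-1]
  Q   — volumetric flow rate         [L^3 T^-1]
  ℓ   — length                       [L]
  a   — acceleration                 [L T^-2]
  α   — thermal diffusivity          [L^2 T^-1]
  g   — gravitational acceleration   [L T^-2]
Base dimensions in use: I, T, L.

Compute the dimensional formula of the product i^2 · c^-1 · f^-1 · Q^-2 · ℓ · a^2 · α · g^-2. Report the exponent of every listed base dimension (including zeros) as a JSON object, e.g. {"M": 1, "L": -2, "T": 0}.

Write exponents as rows I,T,L / cols i,c,f,Q,ℓ,a,α,g:
  I: [ 1  0  0  0  0  0  0  0]
  T: [ 0 -1 -1 -1  0 -2 -1 -2]
  L: [ 0  1  0  3  1  1  2  1]
  [I]: (2)·1+(-1)·0+(-1)·0+(-2)·0+(1)·0+(2)·0+(1)·0+(-2)·0 = 2
  [T]: (2)·0+(-1)·-1+(-1)·-1+(-2)·-1+(1)·0+(2)·-2+(1)·-1+(-2)·-2 = 3
  [L]: (2)·0+(-1)·1+(-1)·0+(-2)·3+(1)·1+(2)·1+(1)·2+(-2)·1 = -4
⇒ I^2 T^3 L^-4

{"I": 2, "T": 3, "L": -4}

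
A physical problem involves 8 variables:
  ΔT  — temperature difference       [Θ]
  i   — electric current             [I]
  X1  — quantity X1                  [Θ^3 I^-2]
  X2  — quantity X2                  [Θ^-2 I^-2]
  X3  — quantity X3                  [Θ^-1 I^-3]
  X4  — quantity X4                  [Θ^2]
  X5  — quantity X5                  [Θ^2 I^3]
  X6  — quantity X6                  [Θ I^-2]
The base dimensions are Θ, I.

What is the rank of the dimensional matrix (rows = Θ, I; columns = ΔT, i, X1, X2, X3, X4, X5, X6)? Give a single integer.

2

Exponent matrix [Θ,I] × [ΔT,i,X1,X2,X3,X4,X5,X6]:
  Θ: [ 1  0  3 -2 -1  2  2  1]
  I: [ 0  1 -2 -2 -3  0  3 -2]
Echelon form has 2 nonzero rows (pivots: ΔT,i)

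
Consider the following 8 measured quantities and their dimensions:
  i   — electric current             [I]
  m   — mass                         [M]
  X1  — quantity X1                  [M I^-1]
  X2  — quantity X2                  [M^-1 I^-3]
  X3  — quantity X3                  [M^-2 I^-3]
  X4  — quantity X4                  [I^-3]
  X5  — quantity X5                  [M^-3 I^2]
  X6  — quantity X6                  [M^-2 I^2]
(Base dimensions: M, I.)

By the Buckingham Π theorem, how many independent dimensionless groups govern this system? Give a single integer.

6

Exponent matrix [M,I] × [i,m,X1,X2,X3,X4,X5,X6]:
  M: [ 0  1  1 -1 -2  0 -3 -2]
  I: [ 1  0 -1 -3 -3 -3  2  2]
RREF → pivots at {i,m} ⇒ r = 2
8 vars − rank 2 = 6 Π groups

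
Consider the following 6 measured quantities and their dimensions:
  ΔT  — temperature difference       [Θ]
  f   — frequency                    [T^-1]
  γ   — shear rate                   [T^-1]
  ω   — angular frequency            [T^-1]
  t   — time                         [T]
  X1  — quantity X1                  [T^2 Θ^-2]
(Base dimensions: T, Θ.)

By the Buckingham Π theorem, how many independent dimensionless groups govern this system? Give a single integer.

4

Exponent matrix [T,Θ] × [ΔT,f,γ,ω,t,X1]:
  T: [ 0 -1 -1 -1  1  2]
  Θ: [ 1  0  0  0  0 -2]
Row reduction gives pivot columns ΔT,f; rank = 2
n=6, r=2 ⇒ 4 dimensionless groups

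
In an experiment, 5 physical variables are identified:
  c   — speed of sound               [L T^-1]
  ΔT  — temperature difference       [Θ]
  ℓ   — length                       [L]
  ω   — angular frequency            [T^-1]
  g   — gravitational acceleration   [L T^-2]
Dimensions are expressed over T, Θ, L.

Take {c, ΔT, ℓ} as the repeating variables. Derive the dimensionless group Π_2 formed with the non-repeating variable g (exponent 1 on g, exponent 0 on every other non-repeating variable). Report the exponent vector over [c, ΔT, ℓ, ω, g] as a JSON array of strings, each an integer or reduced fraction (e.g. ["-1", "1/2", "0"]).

["-2", "0", "1", "0", "1"]

Exponent matrix [T,Θ,L] × [c,ΔT,ℓ,ω,g]:
  T: [-1  0  0 -1 -2]
  Θ: [ 0  1  0  0  0]
  L: [ 1  0  1  0  1]
Echelon form has 3 nonzero rows (pivots: c,ΔT,ℓ)
Repeat: c,ΔT,ℓ; free: ω,g
RREF:
  r0: [   1    0    0    1    2]
  r1: [   0    1    0    0    0]
  r2: [   0    0    1   -1   -1]
Fix exponent of g at 1, ω at 0; solve each RREF row for its pivot's exponent:
  r0: exp(c) + (2)·1 = 0 ⇒ exp(c) = -2
  r1: exp(ΔT) + (0)·1 = 0 ⇒ exp(ΔT) = 0
  r2: exp(ℓ) + (-1)·1 = 0 ⇒ exp(ℓ) = 1
Π_2 = c^-2 · ℓ · g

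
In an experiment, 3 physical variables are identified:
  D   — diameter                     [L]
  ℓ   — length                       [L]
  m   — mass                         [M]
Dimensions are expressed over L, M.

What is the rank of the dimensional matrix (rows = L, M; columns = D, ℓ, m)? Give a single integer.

Write exponents as rows L,M / cols D,ℓ,m:
  L: [ 1  1  0]
  M: [ 0  0  1]
RREF → pivots at {D,m} ⇒ r = 2

2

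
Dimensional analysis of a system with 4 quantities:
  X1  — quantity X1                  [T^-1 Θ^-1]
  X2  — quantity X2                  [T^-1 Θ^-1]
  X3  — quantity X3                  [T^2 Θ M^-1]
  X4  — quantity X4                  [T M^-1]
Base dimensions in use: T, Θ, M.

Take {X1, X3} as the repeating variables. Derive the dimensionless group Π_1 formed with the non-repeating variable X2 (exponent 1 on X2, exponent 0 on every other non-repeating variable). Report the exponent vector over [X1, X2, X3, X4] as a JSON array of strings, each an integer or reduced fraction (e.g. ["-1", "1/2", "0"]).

Exponent matrix [T,Θ,M] × [X1,X2,X3,X4]:
  T: [-1 -1  2  1]
  Θ: [-1 -1  1  0]
  M: [ 0  0 -1 -1]
RREF → pivots at {X1,X3} ⇒ r = 2
Repeat: X1,X3; free: X2,X4
RREF:
  r0: [   1    1    0    1]
  r1: [   0    0    1    1]
  r2: [   0    0    0    0]
Fix exponent of X2 at 1, X4 at 0; solve each RREF row for its pivot's exponent:
  r0: exp(X1) + (1)·1 = 0 ⇒ exp(X1) = -1
  r1: exp(X3) + (0)·1 = 0 ⇒ exp(X3) = 0
Π_1 = X1^-1 · X2

["-1", "1", "0", "0"]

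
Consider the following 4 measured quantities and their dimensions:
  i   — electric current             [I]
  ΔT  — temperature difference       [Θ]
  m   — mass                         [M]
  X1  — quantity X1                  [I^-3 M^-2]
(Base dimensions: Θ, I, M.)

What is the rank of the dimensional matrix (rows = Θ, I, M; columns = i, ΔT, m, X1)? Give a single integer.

3

Write exponents as rows Θ,I,M / cols i,ΔT,m,X1:
  Θ: [ 0  1  0  0]
  I: [ 1  0  0 -3]
  M: [ 0  0  1 -2]
RREF → pivots at {i,ΔT,m} ⇒ r = 3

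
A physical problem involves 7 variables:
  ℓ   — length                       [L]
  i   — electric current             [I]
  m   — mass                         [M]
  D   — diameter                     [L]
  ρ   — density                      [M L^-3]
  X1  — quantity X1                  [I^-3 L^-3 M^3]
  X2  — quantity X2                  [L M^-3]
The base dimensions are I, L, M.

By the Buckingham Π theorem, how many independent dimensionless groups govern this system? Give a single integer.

4

Write exponents as rows I,L,M / cols ℓ,i,m,D,ρ,X1,X2:
  I: [ 0  1  0  0  0 -3  0]
  L: [ 1  0  0  1 -3 -3  1]
  M: [ 0  0  1  0  1  3 -3]
Row reduction gives pivot columns ℓ,i,m; rank = 3
7 vars − rank 3 = 4 Π groups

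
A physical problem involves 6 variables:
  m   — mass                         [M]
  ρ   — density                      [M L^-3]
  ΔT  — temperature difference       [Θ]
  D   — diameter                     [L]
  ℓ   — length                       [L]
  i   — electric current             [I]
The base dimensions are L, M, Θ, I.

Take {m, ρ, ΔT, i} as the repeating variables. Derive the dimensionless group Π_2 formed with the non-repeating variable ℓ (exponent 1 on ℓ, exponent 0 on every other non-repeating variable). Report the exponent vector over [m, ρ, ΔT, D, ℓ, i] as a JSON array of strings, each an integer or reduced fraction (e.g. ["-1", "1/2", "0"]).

["-1/3", "1/3", "0", "0", "1", "0"]

Exponent matrix [L,M,Θ,I] × [m,ρ,ΔT,D,ℓ,i]:
  L: [ 0 -3  0  1  1  0]
  M: [ 1  1  0  0  0  0]
  Θ: [ 0  0  1  0  0  0]
  I: [ 0  0  0  0  0  1]
Row reduction gives pivot columns m,ρ,ΔT,i; rank = 4
Pivot set = {m,ρ,ΔT,i}, free = {D,ℓ}
RREF:
  r0: [   1    0    0  1/3  1/3    0]
  r1: [   0    1    0 -1/3 -1/3    0]
  r2: [   0    0    1    0    0    0]
  r3: [   0    0    0    0    0    1]
Fix exponent of ℓ at 1, D at 0; solve each RREF row for its pivot's exponent:
  r0: exp(m) + (1/3)·1 = 0 ⇒ exp(m) = -1/3
  r1: exp(ρ) + (-1/3)·1 = 0 ⇒ exp(ρ) = 1/3
  r2: exp(ΔT) + (0)·1 = 0 ⇒ exp(ΔT) = 0
  r3: exp(i) + (0)·1 = 0 ⇒ exp(i) = 0
Π_2 = m^(-1/3) · ρ^(1/3) · ℓ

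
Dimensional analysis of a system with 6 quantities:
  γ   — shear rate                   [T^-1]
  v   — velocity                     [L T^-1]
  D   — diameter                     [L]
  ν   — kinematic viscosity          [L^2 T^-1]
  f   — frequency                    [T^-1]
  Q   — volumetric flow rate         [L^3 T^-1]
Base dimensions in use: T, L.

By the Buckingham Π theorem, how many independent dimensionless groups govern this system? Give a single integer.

4

Exponent matrix [T,L] × [γ,v,D,ν,f,Q]:
  T: [-1 -1  0 -1 -1 -1]
  L: [ 0  1  1  2  0  3]
Row reduction gives pivot columns γ,v; rank = 2
Π count = n − r = 6 − 2 = 4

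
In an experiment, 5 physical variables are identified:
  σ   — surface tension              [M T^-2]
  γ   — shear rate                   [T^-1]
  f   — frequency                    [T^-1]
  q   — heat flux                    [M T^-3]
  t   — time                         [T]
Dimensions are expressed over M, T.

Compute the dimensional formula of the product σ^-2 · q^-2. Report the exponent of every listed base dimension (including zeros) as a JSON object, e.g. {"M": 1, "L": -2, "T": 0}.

Exponent matrix [M,T] × [σ,γ,f,q,t]:
  M: [ 1  0  0  1  0]
  T: [-2 -1 -1 -3  1]
  [M]: (-2)·1+(-2)·1 = -4
  [T]: (-2)·-2+(-2)·-3 = 10
⇒ M^-4 T^10

{"M": -4, "T": 10}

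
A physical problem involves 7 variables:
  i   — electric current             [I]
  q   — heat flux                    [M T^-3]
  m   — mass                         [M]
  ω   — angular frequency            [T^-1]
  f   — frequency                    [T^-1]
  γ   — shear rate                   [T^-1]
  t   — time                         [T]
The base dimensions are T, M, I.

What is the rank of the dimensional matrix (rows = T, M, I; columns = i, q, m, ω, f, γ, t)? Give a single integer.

3

Write exponents as rows T,M,I / cols i,q,m,ω,f,γ,t:
  T: [ 0 -3  0 -1 -1 -1  1]
  M: [ 0  1  1  0  0  0  0]
  I: [ 1  0  0  0  0  0  0]
RREF → pivots at {i,q,m} ⇒ r = 3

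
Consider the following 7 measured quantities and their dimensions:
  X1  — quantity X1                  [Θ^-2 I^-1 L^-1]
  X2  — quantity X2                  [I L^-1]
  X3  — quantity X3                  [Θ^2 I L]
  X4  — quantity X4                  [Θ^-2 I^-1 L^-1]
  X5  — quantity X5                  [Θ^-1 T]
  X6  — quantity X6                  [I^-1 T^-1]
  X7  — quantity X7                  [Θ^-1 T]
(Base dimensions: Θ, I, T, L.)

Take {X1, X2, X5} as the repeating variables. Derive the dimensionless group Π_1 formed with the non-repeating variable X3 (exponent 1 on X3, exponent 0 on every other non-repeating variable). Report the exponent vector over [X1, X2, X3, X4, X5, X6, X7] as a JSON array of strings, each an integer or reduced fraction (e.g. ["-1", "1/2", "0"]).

["1", "0", "1", "0", "0", "0", "0"]

Write exponents as rows Θ,I,T,L / cols X1,X2,X3,X4,X5,X6,X7:
  Θ: [-2  0  2 -2 -1  0 -1]
  I: [-1  1  1 -1  0 -1  0]
  T: [ 0  0  0  0  1 -1  1]
  L: [-1 -1  1 -1  0  0  0]
RREF → pivots at {X1,X2,X5} ⇒ r = 3
Repeat: X1,X2,X5; free: X3,X4,X6,X7
RREF:
  r0: [   1    0   -1    1    0  1/2    0]
  r1: [   0    1    0    0    0 -1/2    0]
  r2: [   0    0    0    0    1   -1    1]
  r3: [   0    0    0    0    0    0    0]
Fix exponent of X3 at 1, X4 at 0, X6 at 0, X7 at 0; solve each RREF row for its pivot's exponent:
  r0: exp(X1) + (-1)·1 = 0 ⇒ exp(X1) = 1
  r1: exp(X2) + (0)·1 = 0 ⇒ exp(X2) = 0
  r2: exp(X5) + (0)·1 = 0 ⇒ exp(X5) = 0
Π_1 = X1 · X3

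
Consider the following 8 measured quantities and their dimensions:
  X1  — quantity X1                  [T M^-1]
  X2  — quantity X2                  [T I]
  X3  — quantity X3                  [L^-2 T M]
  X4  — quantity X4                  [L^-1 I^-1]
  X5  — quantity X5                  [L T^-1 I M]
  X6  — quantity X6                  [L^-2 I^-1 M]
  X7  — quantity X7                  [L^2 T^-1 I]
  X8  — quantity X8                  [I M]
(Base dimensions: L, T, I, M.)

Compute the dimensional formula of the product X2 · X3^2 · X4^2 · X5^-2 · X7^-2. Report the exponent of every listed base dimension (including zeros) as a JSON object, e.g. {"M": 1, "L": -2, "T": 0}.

{"L": -12, "T": 7, "I": -5, "M": 0}

Write exponents as rows L,T,I,M / cols X1,X2,X3,X4,X5,X6,X7,X8:
  L: [ 0  0 -2 -1  1 -2  2  0]
  T: [ 1  1  1  0 -1  0 -1  0]
  I: [ 0  1  0 -1  1 -1  1  1]
  M: [-1  0  1  0  1  1  0  1]
  [L]: (1)·0+(2)·-2+(2)·-1+(-2)·1+(-2)·2 = -12
  [T]: (1)·1+(2)·1+(2)·0+(-2)·-1+(-2)·-1 = 7
  [I]: (1)·1+(2)·0+(2)·-1+(-2)·1+(-2)·1 = -5
  [M]: (1)·0+(2)·1+(2)·0+(-2)·1+(-2)·0 = 0
⇒ L^-12 T^7 I^-5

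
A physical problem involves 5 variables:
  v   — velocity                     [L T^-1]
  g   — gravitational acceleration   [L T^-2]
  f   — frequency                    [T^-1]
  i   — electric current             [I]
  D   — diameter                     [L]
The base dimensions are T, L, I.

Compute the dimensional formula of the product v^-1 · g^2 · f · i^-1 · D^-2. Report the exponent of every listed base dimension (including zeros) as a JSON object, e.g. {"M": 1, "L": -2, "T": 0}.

{"T": -4, "L": -1, "I": -1}

Dimensional matrix (T×L×I by v×g×f×i×D):
  T: [-1 -2 -1  0  0]
  L: [ 1  1  0  0  1]
  I: [ 0  0  0  1  0]
  [T]: (-1)·-1+(2)·-2+(1)·-1+(-1)·0+(-2)·0 = -4
  [L]: (-1)·1+(2)·1+(1)·0+(-1)·0+(-2)·1 = -1
  [I]: (-1)·0+(2)·0+(1)·0+(-1)·1+(-2)·0 = -1
⇒ T^-4 L^-1 I^-1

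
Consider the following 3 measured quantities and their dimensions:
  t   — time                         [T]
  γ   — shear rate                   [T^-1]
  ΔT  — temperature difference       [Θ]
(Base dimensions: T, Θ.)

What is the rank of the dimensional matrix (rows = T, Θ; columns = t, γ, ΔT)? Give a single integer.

Exponent matrix [T,Θ] × [t,γ,ΔT]:
  T: [ 1 -1  0]
  Θ: [ 0  0  1]
Echelon form has 2 nonzero rows (pivots: t,ΔT)

2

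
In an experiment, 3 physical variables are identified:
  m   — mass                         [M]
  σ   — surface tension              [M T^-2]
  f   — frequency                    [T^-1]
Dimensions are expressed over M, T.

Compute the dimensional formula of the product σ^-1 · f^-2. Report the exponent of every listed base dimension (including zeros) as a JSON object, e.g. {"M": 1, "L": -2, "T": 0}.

Write exponents as rows M,T / cols m,σ,f:
  M: [ 1  1  0]
  T: [ 0 -2 -1]
  [M]: (-1)·1+(-2)·0 = -1
  [T]: (-1)·-2+(-2)·-1 = 4
⇒ M^-1 T^4

{"M": -1, "T": 4}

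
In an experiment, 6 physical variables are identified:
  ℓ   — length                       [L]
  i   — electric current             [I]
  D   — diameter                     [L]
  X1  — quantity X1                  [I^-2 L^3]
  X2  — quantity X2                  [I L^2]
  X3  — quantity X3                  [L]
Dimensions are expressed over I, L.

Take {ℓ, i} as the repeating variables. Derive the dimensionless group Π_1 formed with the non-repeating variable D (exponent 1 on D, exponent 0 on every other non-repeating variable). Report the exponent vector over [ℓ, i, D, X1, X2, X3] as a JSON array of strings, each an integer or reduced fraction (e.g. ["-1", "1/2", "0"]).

["-1", "0", "1", "0", "0", "0"]

Write exponents as rows I,L / cols ℓ,i,D,X1,X2,X3:
  I: [ 0  1  0 -2  1  0]
  L: [ 1  0  1  3  2  1]
Echelon form has 2 nonzero rows (pivots: ℓ,i)
Repeat: ℓ,i; free: D,X1,X2,X3
RREF:
  r0: [   1    0    1    3    2    1]
  r1: [   0    1    0   -2    1    0]
Fix exponent of D at 1, X1 at 0, X2 at 0, X3 at 0; solve each RREF row for its pivot's exponent:
  r0: exp(ℓ) + (1)·1 = 0 ⇒ exp(ℓ) = -1
  r1: exp(i) + (0)·1 = 0 ⇒ exp(i) = 0
Π_1 = ℓ^-1 · D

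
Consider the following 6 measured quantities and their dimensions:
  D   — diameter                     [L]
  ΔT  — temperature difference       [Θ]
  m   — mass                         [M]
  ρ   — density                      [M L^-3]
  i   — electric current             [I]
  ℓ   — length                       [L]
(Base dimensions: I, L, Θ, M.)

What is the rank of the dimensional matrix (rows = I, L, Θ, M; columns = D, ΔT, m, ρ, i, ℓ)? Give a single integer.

Exponent matrix [I,L,Θ,M] × [D,ΔT,m,ρ,i,ℓ]:
  I: [ 0  0  0  0  1  0]
  L: [ 1  0  0 -3  0  1]
  Θ: [ 0  1  0  0  0  0]
  M: [ 0  0  1  1  0  0]
RREF → pivots at {D,ΔT,m,i} ⇒ r = 4

4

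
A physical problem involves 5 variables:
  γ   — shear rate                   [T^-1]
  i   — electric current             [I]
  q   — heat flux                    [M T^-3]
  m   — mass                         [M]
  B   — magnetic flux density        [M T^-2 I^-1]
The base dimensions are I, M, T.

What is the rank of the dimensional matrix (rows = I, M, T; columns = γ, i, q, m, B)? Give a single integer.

3

Dimensional matrix (I×M×T by γ×i×q×m×B):
  I: [ 0  1  0  0 -1]
  M: [ 0  0  1  1  1]
  T: [-1  0 -3  0 -2]
Row reduction gives pivot columns γ,i,q; rank = 3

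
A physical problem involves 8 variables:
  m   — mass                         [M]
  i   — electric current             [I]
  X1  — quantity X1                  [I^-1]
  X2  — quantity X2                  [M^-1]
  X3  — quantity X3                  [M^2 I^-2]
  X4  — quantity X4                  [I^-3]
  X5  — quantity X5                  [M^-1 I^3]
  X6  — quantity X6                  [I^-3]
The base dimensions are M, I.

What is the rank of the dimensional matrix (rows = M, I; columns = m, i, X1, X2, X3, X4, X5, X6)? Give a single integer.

2

Exponent matrix [M,I] × [m,i,X1,X2,X3,X4,X5,X6]:
  M: [ 1  0  0 -1  2  0 -1  0]
  I: [ 0  1 -1  0 -2 -3  3 -3]
Row reduction gives pivot columns m,i; rank = 2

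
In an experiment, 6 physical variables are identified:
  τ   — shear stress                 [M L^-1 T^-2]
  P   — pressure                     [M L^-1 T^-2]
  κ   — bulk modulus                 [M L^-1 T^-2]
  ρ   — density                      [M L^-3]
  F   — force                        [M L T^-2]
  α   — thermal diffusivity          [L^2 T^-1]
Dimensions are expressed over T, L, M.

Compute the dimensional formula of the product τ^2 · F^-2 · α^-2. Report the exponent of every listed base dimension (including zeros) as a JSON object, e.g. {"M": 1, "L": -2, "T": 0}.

Dimensional matrix (T×L×M by τ×P×κ×ρ×F×α):
  T: [-2 -2 -2  0 -2 -1]
  L: [-1 -1 -1 -3  1  2]
  M: [ 1  1  1  1  1  0]
  [T]: (2)·-2+(-2)·-2+(-2)·-1 = 2
  [L]: (2)·-1+(-2)·1+(-2)·2 = -8
  [M]: (2)·1+(-2)·1+(-2)·0 = 0
⇒ T^2 L^-8

{"T": 2, "L": -8, "M": 0}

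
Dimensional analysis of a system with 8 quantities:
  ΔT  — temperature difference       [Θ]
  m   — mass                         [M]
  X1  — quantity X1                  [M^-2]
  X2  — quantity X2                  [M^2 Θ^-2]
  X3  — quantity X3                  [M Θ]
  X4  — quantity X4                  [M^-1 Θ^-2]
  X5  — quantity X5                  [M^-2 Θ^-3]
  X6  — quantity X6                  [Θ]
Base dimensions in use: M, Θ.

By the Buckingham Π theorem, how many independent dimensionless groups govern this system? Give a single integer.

6

Dimensional matrix (M×Θ by ΔT×m×X1×X2×X3×X4×X5×X6):
  M: [ 0  1 -2  2  1 -1 -2  0]
  Θ: [ 1  0  0 -2  1 -2 -3  1]
Row reduction gives pivot columns ΔT,m; rank = 2
n=8, r=2 ⇒ 6 dimensionless groups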